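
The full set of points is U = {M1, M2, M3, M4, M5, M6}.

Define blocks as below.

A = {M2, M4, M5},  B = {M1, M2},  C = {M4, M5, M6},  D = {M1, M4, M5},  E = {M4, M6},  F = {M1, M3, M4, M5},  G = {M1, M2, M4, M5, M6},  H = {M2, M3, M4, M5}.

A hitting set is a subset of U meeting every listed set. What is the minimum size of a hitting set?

The 2 points {M2, M4} hit every block.
The blocks B, C are pairwise disjoint, so any hitting set needs a separate point for each — at least 2. Hence 2 is optimal.

2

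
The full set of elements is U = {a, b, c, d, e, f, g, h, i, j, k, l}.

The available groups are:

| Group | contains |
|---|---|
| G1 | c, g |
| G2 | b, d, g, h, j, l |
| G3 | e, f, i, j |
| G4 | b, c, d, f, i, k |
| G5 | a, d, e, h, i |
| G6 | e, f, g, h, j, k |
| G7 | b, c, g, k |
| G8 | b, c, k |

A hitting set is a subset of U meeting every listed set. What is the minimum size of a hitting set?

Take T = {c, d, f}. Each listed group contains at least one of these, so T is a hitting set of size 3.
No choice of 2 elements meets every group, so 3 is the minimum.

3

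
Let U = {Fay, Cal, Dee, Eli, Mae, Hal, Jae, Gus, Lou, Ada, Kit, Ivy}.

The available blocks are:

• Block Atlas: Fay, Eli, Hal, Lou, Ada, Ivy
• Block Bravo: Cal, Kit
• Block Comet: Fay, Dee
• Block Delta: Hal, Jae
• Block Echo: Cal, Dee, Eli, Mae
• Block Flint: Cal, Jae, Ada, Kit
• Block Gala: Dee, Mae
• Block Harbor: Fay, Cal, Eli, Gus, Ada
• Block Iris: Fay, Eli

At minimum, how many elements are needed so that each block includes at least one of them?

4

H = {Fay, Cal, Dee, Jae} meets every block (each contains at least one member of H), and |H| = 4.
The blocks Bravo, Delta, Gala, Iris are pairwise disjoint, so any hitting set needs a separate element for each — at least 4. Hence 4 is optimal.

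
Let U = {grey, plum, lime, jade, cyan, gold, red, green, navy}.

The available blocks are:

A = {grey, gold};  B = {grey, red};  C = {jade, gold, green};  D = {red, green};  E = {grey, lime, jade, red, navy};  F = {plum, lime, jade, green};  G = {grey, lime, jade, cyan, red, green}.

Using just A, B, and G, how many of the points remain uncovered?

2

Union of A, B, G = {grey, lime, jade, cyan, gold, red, green}.
Not covered: plum, navy — 2 points.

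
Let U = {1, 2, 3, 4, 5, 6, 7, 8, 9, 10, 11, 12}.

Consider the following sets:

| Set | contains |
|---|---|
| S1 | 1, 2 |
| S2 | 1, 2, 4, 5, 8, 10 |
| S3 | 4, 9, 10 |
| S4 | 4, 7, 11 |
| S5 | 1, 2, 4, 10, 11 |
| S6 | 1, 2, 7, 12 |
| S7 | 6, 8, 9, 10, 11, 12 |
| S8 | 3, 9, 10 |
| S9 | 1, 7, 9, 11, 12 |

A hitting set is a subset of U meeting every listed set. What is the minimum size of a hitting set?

H = {1, 7, 9} meets every set (each contains at least one member of H), and |H| = 3.
The sets S1, S4, S8 are pairwise disjoint, so any hitting set needs a separate element for each — at least 3. Hence 3 is optimal.

3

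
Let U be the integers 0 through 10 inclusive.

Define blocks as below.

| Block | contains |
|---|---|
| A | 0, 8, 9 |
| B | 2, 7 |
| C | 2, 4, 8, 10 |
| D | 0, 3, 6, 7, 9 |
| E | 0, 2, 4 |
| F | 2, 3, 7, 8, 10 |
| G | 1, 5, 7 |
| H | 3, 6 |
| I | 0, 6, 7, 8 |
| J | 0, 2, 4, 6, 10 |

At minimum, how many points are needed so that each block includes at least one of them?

4

The 4 points {1, 2, 6, 9} hit every block.
No choice of 3 points meets every block, so 4 is the minimum.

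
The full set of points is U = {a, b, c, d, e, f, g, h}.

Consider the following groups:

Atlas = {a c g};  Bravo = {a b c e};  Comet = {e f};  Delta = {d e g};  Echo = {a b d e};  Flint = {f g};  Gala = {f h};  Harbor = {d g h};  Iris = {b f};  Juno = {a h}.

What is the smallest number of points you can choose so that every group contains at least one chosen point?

T = {a, d, f} meets every group (each contains at least one member of T), and |T| = 3.
The groups Delta, Iris, Juno are pairwise disjoint, so any hitting set needs a separate point for each — at least 3. Hence 3 is optimal.

3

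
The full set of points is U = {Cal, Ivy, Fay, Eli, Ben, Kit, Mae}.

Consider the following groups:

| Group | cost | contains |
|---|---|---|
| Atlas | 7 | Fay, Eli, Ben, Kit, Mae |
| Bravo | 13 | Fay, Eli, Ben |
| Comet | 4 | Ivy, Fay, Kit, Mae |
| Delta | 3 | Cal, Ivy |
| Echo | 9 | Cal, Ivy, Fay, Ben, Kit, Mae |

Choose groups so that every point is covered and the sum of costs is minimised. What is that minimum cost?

10

Atlas, Delta together cover every point (Atlas ∪ Delta = {Cal, Ivy, Fay, Eli, Ben, Kit, Mae}); total cost 7 + 3 = 10.
The greedy pick Comet, Delta, Atlas costs 14; no covering selection beats 10.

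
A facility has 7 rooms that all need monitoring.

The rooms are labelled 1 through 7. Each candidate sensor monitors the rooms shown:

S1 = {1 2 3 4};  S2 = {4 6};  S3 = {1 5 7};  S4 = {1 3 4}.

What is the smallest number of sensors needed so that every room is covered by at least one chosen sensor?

3

S1 and S2 and S3 together: S1 ∪ S2 ∪ S3 = {1, 2, 3, 4, 5, 6, 7} — every room is covered.
Only S1 contains 2, so S1 is forced; the remaining 3 rooms need at least 2 more sensors (each remaining sensor adds at most 2) — so at least 3 sensors are needed, and 3 is optimal.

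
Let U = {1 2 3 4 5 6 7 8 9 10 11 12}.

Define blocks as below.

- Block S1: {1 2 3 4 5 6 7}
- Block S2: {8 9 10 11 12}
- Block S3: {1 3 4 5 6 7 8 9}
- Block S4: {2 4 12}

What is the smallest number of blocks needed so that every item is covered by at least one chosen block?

2

S1 and S2 together: S1 ∪ S2 = {1, 2, 3, 4, 5, 6, 7, 8, 9, 10, 11, 12} — every item is covered.
No single block has all 12 items (the largest, S3, has 8), so 2 is optimal.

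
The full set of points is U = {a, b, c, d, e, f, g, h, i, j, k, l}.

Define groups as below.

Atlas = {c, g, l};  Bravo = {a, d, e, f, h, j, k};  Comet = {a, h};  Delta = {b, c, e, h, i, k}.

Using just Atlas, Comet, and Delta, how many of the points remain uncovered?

3

Union of Atlas, Comet, Delta = {a, b, c, e, g, h, i, k, l}.
Not covered: d, f, j — 3 points.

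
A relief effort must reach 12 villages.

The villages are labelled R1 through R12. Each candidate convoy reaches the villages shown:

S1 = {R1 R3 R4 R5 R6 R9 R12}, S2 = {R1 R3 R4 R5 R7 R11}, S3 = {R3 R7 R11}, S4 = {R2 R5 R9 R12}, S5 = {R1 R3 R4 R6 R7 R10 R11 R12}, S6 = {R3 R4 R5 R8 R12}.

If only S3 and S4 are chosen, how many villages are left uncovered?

5

Union of S3, S4 = {R2, R3, R5, R7, R9, R11, R12}.
Not covered: R1, R4, R6, R8, R10 — 5 villages.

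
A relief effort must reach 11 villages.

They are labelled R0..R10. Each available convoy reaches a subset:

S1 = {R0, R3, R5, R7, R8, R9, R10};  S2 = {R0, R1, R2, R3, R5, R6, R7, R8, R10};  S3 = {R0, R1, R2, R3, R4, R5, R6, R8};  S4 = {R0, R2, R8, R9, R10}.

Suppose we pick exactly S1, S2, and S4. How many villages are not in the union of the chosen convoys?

1

Union of S1, S2, S4 = {R0, R1, R2, R3, R5, R6, R7, R8, R9, R10}.
Not covered: R4 — 1 village.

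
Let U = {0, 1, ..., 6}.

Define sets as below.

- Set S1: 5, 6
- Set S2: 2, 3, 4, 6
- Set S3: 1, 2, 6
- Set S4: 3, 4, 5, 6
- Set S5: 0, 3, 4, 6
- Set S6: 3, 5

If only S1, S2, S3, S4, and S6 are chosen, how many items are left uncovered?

1

Union of S1, S2, S3, S4, S6 = {1, 2, 3, 4, 5, 6}.
Not covered: 0 — 1 item.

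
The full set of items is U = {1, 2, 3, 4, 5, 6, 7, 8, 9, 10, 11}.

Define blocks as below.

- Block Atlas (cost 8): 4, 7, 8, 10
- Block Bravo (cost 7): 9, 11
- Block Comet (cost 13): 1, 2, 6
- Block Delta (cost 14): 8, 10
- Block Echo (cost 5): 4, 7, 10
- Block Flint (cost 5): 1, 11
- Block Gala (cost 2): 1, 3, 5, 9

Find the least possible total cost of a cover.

Atlas, Comet, Flint, Gala together cover every item (Atlas ∪ Comet ∪ Flint ∪ Gala = {1, 2, 3, 4, 5, 6, 7, 8, 9, 10, 11}); total cost 8 + 13 + 5 + 2 = 28.
The greedy pick Gala, Echo, Flint, Comet, Atlas costs 33; no covering selection beats 28.

28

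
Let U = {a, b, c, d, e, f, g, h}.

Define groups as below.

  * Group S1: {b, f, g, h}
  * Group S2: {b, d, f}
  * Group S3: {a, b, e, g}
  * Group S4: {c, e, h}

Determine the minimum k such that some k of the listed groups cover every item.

3

S2, S3, and S4 cover everything between them: the union {a, b, c, d, e, f, g, h} is all of U.
Only S3 contains a, so S3 is forced; the remaining 4 items need at least 2 more groups (each remaining group adds at most 2) — so at least 3 groups are needed, and 3 is optimal.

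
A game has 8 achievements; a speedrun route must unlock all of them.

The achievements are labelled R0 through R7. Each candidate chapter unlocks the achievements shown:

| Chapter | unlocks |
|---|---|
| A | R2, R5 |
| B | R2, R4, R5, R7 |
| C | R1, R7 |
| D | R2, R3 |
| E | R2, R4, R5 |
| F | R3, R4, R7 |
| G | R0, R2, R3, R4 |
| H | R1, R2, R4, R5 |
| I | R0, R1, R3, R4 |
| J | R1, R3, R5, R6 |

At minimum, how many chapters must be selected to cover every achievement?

Take {F, G, J}. Their union is {R0, R1, R2, R3, R4, R5, R6, R7}, which is all 8 achievements.
Only J contains R6, so J is forced; the remaining 4 achievements need at least 2 more chapters (each remaining chapter adds at most 3) — so at least 3 chapters are needed, and 3 is optimal.

3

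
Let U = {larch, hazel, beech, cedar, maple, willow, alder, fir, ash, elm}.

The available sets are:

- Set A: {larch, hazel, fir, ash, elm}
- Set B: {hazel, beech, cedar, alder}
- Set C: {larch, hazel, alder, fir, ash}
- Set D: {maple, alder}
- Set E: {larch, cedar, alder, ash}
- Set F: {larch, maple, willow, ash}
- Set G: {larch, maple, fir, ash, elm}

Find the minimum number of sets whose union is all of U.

Take {B, F, G}. Their union is {larch, hazel, beech, cedar, maple, willow, alder, fir, ash, elm}, which is all 10 points.
Only B contains beech, so B is forced; the remaining 6 points need at least 2 more sets (each remaining set adds at most 5) — so at least 3 sets are needed, and 3 is optimal.

3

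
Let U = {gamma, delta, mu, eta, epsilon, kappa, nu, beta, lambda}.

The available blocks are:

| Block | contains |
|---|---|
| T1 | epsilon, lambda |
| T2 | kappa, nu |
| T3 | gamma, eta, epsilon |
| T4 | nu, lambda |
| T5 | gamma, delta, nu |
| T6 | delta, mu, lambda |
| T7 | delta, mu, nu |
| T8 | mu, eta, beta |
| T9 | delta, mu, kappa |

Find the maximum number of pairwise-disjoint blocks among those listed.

T1, T5, T8 are pairwise disjoint (T1={epsilon,lambda}; T5={gamma,delta,nu}; T8={mu,eta,beta}).
Every remaining block overlaps one of these, and no 4 of the listed blocks are pairwise disjoint, so 3 is the maximum.

3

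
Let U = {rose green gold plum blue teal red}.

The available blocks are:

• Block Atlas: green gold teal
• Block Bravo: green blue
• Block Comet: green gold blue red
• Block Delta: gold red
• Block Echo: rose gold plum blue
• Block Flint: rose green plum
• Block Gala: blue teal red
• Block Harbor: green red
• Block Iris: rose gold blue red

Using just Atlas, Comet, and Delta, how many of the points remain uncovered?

2

Union of Atlas, Comet, Delta = {green, gold, blue, teal, red}.
Not covered: rose, plum — 2 points.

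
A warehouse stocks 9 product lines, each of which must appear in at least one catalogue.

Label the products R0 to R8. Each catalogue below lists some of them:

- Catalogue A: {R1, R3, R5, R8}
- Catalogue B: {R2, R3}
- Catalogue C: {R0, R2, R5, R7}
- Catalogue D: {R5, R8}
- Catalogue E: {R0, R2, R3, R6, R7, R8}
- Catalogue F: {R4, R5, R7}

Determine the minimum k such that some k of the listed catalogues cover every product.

A and E and F together: A ∪ E ∪ F = {R0, R1, R2, R3, R4, R5, R6, R7, R8} — every product is covered.
Only A contains R1, so A is forced; the remaining 5 products need at least 2 more catalogues (each remaining catalogue adds at most 4) — so at least 3 catalogues are needed, and 3 is optimal.

3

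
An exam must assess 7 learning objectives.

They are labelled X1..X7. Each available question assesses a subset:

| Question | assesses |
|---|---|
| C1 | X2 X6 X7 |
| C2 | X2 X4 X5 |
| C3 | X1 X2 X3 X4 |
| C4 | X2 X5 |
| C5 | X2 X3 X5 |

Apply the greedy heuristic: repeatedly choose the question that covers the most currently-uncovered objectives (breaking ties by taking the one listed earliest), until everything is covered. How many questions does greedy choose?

Greedy: pick C3 (covers 4 new) → pick C1 (covers 2 new) → pick C2 (covers 1 new). Total picks: 3.

3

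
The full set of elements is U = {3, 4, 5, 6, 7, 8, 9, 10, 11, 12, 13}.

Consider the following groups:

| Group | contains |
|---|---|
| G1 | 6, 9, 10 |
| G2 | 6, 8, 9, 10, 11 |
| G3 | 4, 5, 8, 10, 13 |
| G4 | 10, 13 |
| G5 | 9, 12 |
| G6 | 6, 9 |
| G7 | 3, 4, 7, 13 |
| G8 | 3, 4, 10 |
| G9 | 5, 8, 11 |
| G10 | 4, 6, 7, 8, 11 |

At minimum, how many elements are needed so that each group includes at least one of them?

4

Take H = {7, 8, 9, 10}. Each listed group contains at least one of these, so H is a hitting set of size 4.
No choice of 3 elements meets every group, so 4 is the minimum.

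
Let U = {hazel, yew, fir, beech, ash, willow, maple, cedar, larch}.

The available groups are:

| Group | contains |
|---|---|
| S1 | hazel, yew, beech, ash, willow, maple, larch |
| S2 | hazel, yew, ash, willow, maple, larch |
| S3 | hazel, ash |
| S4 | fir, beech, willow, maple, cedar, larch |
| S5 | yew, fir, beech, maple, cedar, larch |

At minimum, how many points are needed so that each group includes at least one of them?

2

H = {ash, cedar} meets every group (each contains at least one member of H), and |H| = 2.
The groups S3, S4 are pairwise disjoint, so any hitting set needs a separate point for each — at least 2. Hence 2 is optimal.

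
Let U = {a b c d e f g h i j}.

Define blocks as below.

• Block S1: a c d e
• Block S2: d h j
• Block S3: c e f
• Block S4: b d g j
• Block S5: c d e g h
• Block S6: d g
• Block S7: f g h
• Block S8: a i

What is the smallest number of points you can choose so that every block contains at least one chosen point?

The 3 points {d, f, i} hit every block.
The blocks S3, S6, S8 are pairwise disjoint, so any hitting set needs a separate point for each — at least 3. Hence 3 is optimal.

3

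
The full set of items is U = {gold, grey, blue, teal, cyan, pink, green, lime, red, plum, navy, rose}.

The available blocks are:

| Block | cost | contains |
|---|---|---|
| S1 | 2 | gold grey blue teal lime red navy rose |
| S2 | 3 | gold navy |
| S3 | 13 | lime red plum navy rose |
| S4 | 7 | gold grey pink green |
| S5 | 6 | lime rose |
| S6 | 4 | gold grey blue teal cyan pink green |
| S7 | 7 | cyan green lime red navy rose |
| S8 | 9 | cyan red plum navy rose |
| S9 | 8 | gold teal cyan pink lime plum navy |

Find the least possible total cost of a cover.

14

S1, S6, S9 together cover every item (S1 ∪ S6 ∪ S9 = {gold, grey, blue, teal, cyan, pink, green, lime, red, plum, navy, rose}); total cost 2 + 4 + 8 = 14.
No covering selection has total cost below 14.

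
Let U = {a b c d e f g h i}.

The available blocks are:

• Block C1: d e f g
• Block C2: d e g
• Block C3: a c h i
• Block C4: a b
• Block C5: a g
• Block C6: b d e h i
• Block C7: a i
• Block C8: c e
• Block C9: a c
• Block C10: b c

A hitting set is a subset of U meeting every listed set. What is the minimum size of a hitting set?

3

T = {a, c, d} meets every block (each contains at least one member of T), and |T| = 3.
The blocks C2, C7, C10 are pairwise disjoint, so any hitting set needs a separate point for each — at least 3. Hence 3 is optimal.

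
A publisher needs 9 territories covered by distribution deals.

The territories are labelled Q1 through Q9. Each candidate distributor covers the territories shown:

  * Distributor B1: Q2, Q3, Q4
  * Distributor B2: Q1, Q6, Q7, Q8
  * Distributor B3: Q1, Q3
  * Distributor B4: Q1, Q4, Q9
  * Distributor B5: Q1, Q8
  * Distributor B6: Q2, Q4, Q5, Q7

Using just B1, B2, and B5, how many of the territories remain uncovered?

Union of B1, B2, B5 = {Q1, Q2, Q3, Q4, Q6, Q7, Q8}.
Not covered: Q5, Q9 — 2 territories.

2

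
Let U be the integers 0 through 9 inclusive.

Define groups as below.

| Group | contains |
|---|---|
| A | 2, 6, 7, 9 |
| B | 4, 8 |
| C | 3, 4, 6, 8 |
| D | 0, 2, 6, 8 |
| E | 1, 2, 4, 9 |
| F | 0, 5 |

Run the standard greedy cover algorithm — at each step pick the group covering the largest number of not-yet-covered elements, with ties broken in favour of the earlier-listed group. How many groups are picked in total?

Greedy: pick A (covers 4 new) → pick C (covers 3 new) → pick F (covers 2 new) → pick E (covers 1 new). Total picks: 4.

4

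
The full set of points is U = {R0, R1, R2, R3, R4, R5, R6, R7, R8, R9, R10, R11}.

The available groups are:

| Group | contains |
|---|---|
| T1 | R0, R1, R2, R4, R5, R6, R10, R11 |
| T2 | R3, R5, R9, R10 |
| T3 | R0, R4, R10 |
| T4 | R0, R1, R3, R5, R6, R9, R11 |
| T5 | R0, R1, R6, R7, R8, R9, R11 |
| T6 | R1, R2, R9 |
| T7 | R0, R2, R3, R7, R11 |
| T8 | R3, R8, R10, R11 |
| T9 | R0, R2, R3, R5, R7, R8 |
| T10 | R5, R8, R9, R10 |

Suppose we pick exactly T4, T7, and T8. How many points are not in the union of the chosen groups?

Union of T4, T7, T8 = {R0, R1, R2, R3, R5, R6, R7, R8, R9, R10, R11}.
Not covered: R4 — 1 point.

1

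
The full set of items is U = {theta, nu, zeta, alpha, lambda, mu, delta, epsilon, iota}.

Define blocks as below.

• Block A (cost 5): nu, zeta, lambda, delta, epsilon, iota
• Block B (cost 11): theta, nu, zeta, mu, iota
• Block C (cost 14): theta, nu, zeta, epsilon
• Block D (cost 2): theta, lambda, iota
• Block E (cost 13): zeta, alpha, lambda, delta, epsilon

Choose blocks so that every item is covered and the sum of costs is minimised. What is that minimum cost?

B, E together cover every item (B ∪ E = {theta, nu, zeta, alpha, lambda, mu, delta, epsilon, iota}); total cost 11 + 13 = 24.
The greedy pick D, A, B, E costs 31; no covering selection beats 24.

24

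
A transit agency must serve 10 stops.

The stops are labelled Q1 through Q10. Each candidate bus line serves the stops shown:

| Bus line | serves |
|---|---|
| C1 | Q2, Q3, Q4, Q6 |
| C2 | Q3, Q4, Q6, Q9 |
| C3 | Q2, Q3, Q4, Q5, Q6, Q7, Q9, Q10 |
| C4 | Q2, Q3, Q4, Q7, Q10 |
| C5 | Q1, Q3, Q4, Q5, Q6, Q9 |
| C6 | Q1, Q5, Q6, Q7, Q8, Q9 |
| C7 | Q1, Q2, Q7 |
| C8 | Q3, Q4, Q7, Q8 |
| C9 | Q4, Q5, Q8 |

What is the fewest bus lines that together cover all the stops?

Take {C4, C6}. Their union is {Q1, Q2, Q3, Q4, Q5, Q6, Q7, Q8, Q9, Q10}, which is all 10 stops.
No single bus line has all 10 stops (the largest, C3, has 8), so 2 is optimal.

2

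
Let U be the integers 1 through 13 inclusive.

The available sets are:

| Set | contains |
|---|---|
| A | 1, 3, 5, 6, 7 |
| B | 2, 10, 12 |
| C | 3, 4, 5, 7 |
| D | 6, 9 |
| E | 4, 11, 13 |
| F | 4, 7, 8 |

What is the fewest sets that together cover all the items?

5

A and B and D and E and F together: A ∪ B ∪ D ∪ E ∪ F = {1, 2, 3, 4, 5, 6, 7, 8, 9, 10, 11, 12, 13} — every item is covered.
No 4 of the 6 sets cover everything (all 15 combinations miss at least one item), so 5 is optimal.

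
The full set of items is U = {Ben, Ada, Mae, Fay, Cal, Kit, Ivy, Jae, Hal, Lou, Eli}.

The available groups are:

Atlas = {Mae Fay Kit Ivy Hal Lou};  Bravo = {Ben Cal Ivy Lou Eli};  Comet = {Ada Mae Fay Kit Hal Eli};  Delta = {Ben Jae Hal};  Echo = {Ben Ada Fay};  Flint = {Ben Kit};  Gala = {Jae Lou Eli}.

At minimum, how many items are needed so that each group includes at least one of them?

3

Take H = {Ben, Ivy, Eli}. Each listed group contains at least one of these, so H is a hitting set of size 3.
No choice of 2 items meets every group, so 3 is the minimum.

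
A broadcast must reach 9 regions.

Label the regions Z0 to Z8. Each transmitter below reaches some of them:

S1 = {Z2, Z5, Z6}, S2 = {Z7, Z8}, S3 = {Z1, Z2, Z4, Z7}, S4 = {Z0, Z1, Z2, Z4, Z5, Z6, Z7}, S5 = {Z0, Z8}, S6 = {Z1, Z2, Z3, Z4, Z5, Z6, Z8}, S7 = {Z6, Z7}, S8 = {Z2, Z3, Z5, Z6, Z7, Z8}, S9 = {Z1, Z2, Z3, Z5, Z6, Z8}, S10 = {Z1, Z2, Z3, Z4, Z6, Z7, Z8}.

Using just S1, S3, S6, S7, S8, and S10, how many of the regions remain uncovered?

1

Union of S1, S3, S6, S7, S8, S10 = {Z1, Z2, Z3, Z4, Z5, Z6, Z7, Z8}.
Not covered: Z0 — 1 region.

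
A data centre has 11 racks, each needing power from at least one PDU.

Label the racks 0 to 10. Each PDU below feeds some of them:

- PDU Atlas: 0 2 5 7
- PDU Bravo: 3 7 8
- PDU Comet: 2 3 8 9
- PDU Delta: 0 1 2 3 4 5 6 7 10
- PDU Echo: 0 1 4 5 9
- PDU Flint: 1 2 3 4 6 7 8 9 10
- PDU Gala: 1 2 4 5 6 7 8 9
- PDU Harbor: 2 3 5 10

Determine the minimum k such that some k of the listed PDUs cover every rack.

Delta and Gala together: Delta ∪ Gala = {0, 1, 2, 3, 4, 5, 6, 7, 8, 9, 10} — every rack is covered.
No single PDU has all 11 racks (the largest, Delta, has 9), so 2 is optimal.

2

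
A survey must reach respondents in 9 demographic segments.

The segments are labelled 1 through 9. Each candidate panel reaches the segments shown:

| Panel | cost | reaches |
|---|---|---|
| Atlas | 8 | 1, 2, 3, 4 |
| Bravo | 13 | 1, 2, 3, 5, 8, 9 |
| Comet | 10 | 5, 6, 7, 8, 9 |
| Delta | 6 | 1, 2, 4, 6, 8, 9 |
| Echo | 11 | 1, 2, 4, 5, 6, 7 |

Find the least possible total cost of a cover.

Atlas, Comet together cover every segment (Atlas ∪ Comet = {1, 2, 3, 4, 5, 6, 7, 8, 9}); total cost 8 + 10 = 18.
The greedy pick Delta, Comet, Atlas costs 24; no covering selection beats 18.

18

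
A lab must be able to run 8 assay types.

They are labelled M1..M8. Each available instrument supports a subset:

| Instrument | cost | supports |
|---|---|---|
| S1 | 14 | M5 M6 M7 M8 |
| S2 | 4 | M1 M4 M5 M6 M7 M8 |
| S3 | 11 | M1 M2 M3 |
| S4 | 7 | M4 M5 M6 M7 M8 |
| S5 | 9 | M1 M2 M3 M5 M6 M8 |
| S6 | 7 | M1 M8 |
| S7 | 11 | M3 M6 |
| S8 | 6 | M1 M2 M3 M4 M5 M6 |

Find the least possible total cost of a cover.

S2, S8 together cover every assay (S2 ∪ S8 = {M1, M2, M3, M4, M5, M6, M7, M8}); total cost 4 + 6 = 10.
No covering selection has total cost below 10.

10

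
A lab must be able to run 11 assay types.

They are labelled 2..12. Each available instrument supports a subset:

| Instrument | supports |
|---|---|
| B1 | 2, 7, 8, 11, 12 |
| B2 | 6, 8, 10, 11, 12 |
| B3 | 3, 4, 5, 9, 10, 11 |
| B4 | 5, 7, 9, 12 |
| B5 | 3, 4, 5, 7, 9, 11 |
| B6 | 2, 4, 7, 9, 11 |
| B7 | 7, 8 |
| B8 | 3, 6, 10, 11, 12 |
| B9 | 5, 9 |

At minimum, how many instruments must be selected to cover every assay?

B2 and B5 and B6 together: B2 ∪ B5 ∪ B6 = {2, 3, 4, 5, 6, 7, 8, 9, 10, 11, 12} — every assay is covered.
No 2 of the 9 instruments cover everything (all 36 combinations miss at least one assay), so 3 is optimal.

3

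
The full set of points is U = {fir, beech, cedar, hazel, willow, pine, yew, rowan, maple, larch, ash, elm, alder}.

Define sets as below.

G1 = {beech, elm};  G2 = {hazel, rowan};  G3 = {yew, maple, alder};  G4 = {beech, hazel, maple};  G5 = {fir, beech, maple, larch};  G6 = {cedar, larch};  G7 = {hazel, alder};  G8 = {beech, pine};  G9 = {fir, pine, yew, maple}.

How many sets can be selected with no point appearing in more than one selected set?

4

G1, G2, G3, G6 are pairwise disjoint (G1={beech,elm}; G2={hazel,rowan}; G3={yew,maple,alder}; G6={cedar,larch}).
Every remaining set overlaps one of these, and no 5 of the listed sets are pairwise disjoint, so 4 is the maximum.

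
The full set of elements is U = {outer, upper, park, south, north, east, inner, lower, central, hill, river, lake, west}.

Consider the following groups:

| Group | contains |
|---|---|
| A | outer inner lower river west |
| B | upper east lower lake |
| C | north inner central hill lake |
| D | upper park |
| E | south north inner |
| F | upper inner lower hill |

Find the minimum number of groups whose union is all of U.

5

Take {A, B, C, D, E}. Their union is {outer, upper, park, south, north, east, inner, lower, central, hill, river, lake, west}, which is all 13 elements.
No 4 of the 6 groups cover everything (all 15 combinations miss at least one element), so 5 is optimal.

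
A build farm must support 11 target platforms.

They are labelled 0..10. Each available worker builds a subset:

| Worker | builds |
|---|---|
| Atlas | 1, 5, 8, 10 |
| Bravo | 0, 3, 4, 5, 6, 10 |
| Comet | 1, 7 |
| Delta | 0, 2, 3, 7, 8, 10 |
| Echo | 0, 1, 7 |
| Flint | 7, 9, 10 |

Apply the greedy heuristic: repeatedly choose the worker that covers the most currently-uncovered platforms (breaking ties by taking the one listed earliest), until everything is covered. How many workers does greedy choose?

Greedy: pick Bravo (covers 6 new) → pick Delta (covers 3 new) → pick Atlas (covers 1 new) → pick Flint (covers 1 new). Total picks: 4.

4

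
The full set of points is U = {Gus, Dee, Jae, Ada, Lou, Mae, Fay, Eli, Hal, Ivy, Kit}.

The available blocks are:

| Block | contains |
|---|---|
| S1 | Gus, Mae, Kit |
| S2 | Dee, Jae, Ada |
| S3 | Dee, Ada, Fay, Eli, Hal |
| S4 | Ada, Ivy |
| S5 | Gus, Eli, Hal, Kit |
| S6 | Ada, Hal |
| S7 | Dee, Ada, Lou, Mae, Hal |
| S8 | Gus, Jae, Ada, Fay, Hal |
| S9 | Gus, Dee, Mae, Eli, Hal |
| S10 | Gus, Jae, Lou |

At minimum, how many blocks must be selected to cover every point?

4

Take {S1, S3, S4, S10}. Their union is {Gus, Dee, Jae, Ada, Lou, Mae, Fay, Eli, Hal, Ivy, Kit}, which is all 11 points.
No 3 of the 10 blocks cover everything (all 120 combinations miss at least one point), so 4 is optimal.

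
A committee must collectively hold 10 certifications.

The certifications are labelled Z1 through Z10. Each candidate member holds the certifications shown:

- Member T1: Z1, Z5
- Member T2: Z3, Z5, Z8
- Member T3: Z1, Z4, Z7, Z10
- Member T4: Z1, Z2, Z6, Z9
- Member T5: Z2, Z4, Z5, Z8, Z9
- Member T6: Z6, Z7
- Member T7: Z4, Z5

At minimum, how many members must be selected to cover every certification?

T2 and T3 and T4 together: T2 ∪ T3 ∪ T4 = {Z1, Z2, Z3, Z4, Z5, Z6, Z7, Z8, Z9, Z10} — every certification is covered.
Only T2 contains Z3, so T2 is forced; the remaining 7 certifications need at least 2 more members (each remaining member adds at most 4) — so at least 3 members are needed, and 3 is optimal.

3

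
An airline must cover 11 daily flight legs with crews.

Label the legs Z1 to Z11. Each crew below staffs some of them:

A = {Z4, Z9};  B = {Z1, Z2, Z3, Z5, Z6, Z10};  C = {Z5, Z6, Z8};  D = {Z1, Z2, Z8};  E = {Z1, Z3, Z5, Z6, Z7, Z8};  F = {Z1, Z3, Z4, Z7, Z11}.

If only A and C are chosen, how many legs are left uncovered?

Union of A, C = {Z4, Z5, Z6, Z8, Z9}.
Not covered: Z1, Z2, Z3, Z7, Z10, Z11 — 6 legs.

6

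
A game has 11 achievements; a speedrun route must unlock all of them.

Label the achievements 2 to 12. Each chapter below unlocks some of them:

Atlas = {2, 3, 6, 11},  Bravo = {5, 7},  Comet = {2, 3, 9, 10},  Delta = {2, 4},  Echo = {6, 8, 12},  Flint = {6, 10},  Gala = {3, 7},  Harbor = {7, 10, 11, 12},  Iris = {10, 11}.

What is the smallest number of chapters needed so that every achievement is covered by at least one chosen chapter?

Take {Bravo, Comet, Delta, Echo, Iris}. Their union is {2, 3, 4, 5, 6, 7, 8, 9, 10, 11, 12}, which is all 11 achievements.
No 4 of the 9 chapters cover everything (all 126 combinations miss at least one achievement), so 5 is optimal.

5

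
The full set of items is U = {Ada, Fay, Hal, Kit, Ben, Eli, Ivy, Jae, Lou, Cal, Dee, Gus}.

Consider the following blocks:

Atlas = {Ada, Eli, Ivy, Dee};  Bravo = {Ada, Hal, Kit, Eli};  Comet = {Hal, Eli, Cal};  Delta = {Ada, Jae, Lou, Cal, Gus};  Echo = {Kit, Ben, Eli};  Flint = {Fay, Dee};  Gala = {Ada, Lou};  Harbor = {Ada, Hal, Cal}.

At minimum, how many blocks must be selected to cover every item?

Atlas and Delta and Echo and Flint and Harbor together: Atlas ∪ Delta ∪ Echo ∪ Flint ∪ Harbor = {Ada, Fay, Hal, Kit, Ben, Eli, Ivy, Jae, Lou, Cal, Dee, Gus} — every item is covered.
No 4 of the 8 blocks cover everything (all 70 combinations miss at least one item), so 5 is optimal.

5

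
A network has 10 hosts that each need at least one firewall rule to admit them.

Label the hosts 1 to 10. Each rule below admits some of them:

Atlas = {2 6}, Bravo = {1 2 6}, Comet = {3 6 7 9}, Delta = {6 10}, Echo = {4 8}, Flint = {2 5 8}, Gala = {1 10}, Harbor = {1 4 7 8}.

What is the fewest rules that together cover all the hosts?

Comet and Echo and Flint and Gala together: Comet ∪ Echo ∪ Flint ∪ Gala = {1, 2, 3, 4, 5, 6, 7, 8, 9, 10} — every host is covered.
No 3 of the 8 rules cover everything (all 56 combinations miss at least one host), so 4 is optimal.

4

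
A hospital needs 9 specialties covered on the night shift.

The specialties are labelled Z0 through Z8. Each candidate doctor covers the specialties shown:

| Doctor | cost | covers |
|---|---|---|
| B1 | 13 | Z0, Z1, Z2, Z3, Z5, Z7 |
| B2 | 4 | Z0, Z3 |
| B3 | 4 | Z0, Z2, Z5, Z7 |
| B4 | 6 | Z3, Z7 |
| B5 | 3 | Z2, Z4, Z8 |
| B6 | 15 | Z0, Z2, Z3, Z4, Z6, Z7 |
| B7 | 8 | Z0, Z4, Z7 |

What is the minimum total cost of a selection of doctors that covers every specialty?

31

B1, B5, B6 together cover every specialty (B1 ∪ B5 ∪ B6 = {Z0, Z1, Z2, Z3, Z4, Z5, Z6, Z7, Z8}); total cost 13 + 3 + 15 = 31.
The greedy pick B3, B5, B2, B1, B6 costs 39; no covering selection beats 31.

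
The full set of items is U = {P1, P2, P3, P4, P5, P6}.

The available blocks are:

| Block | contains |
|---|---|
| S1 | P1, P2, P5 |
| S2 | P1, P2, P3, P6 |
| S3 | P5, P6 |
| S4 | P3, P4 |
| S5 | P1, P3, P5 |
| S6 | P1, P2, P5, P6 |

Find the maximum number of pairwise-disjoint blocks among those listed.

S4, S6 are pairwise disjoint (S4={P3,P4}; S6={P1,P2,P5,P6}).
Every remaining block overlaps one of these, and no 3 of the listed blocks are pairwise disjoint, so 2 is the maximum.

2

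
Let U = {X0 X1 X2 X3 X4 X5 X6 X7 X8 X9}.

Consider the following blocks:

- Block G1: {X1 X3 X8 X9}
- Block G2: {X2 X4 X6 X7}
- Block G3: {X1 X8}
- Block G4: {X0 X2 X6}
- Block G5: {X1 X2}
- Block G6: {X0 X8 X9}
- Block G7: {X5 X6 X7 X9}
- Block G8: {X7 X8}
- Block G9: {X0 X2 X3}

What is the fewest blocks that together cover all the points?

G1 and G2 and G6 and G7 together: G1 ∪ G2 ∪ G6 ∪ G7 = {X0, X1, X2, X3, X4, X5, X6, X7, X8, X9} — every point is covered.
No 3 of the 9 blocks cover everything (all 84 combinations miss at least one point), so 4 is optimal.

4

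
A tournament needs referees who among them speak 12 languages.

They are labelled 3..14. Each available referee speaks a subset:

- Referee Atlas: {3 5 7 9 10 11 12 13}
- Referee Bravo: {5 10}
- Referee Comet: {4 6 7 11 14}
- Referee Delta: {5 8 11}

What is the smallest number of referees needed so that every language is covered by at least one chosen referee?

Take {Atlas, Comet, Delta}. Their union is {3, 4, 5, 6, 7, 8, 9, 10, 11, 12, 13, 14}, which is all 12 languages.
Only Atlas contains 3, so Atlas is forced; the remaining 4 languages need at least 2 more referees (each remaining referee adds at most 3) — so at least 3 referees are needed, and 3 is optimal.

3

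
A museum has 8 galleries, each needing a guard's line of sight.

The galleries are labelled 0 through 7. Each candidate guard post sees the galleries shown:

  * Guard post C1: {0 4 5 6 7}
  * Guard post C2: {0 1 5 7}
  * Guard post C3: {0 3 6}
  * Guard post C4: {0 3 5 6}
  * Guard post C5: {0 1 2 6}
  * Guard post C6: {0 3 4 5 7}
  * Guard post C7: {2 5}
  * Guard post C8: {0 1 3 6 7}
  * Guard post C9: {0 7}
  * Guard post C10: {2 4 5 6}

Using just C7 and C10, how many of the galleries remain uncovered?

Union of C7, C10 = {2, 4, 5, 6}.
Not covered: 0, 1, 3, 7 — 4 galleries.

4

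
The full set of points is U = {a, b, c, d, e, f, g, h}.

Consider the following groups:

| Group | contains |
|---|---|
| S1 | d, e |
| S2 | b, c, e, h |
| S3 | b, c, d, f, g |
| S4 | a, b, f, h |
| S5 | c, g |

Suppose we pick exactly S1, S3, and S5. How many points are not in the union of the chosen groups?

2

Union of S1, S3, S5 = {b, c, d, e, f, g}.
Not covered: a, h — 2 points.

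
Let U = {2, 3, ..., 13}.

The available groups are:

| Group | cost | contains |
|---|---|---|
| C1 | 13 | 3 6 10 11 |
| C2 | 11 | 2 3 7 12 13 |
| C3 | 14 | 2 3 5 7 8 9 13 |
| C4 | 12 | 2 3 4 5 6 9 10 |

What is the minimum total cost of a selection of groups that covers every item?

C1, C2, C3, C4 together cover every item (C1 ∪ C2 ∪ C3 ∪ C4 = {2, 3, 4, 5, 6, 7, 8, 9, 10, 11, 12, 13}); total cost 13 + 11 + 14 + 12 = 50.
No covering selection has total cost below 50.

50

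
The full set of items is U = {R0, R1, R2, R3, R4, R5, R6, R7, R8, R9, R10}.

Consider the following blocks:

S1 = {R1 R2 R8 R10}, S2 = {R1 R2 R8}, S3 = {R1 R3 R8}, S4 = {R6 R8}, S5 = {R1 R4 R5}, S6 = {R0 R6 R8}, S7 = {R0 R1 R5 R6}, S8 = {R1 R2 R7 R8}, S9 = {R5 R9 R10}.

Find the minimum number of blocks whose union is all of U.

S3, S5, S6, S8, and S9 cover everything between them: the union {R0, R1, R2, R3, R4, R5, R6, R7, R8, R9, R10} is all of U.
No 4 of the 9 blocks cover everything (all 126 combinations miss at least one item), so 5 is optimal.

5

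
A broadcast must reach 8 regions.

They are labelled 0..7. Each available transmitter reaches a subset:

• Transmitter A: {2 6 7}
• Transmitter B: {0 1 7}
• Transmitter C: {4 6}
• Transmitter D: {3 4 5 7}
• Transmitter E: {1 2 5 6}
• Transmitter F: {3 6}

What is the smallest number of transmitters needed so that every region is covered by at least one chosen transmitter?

Take {B, D, E}. Their union is {0, 1, 2, 3, 4, 5, 6, 7}, which is all 8 regions.
Only B contains 0, so B is forced; the remaining 5 regions need at least 2 more transmitters (each remaining transmitter adds at most 3) — so at least 3 transmitters are needed, and 3 is optimal.

3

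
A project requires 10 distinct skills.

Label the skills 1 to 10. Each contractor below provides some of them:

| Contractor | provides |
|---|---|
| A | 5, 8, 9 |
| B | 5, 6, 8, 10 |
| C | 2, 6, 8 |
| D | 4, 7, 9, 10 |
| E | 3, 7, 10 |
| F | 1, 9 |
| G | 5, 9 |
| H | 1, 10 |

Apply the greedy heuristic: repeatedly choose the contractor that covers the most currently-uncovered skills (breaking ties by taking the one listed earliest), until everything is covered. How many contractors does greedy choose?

5

Greedy: pick B (covers 4 new) → pick D (covers 3 new) → pick C (covers 1 new) → pick E (covers 1 new) → pick F (covers 1 new). Total picks: 5.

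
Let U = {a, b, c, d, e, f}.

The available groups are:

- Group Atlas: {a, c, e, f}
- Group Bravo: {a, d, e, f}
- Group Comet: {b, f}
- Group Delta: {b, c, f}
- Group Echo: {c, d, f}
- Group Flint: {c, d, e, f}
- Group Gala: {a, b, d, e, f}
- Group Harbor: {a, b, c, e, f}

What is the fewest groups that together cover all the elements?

Take {Delta, Gala}. Their union is {a, b, c, d, e, f}, which is all 6 elements.
No single group has all 6 elements (the largest, Gala, has 5), so 2 is optimal.

2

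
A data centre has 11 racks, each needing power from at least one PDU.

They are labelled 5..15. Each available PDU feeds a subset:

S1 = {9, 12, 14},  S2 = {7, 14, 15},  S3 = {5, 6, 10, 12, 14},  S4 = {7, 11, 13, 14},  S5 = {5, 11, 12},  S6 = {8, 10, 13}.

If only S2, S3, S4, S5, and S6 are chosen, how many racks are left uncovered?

Union of S2, S3, S4, S5, S6 = {5, 6, 7, 8, 10, 11, 12, 13, 14, 15}.
Not covered: 9 — 1 rack.

1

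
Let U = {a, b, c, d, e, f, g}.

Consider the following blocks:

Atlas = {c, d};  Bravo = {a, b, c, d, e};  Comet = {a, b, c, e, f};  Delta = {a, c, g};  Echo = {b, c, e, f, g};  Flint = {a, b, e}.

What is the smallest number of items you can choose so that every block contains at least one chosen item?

H = {c, e} meets every block (each contains at least one member of H), and |H| = 2.
The blocks Atlas, Flint are pairwise disjoint, so any hitting set needs a separate item for each — at least 2. Hence 2 is optimal.

2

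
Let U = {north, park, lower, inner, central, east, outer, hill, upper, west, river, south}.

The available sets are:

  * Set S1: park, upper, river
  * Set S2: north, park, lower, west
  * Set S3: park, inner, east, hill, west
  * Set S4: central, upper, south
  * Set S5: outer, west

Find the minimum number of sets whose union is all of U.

5

S1 and S2 and S3 and S4 and S5 together: S1 ∪ S2 ∪ S3 ∪ S4 ∪ S5 = {north, park, lower, inner, central, east, outer, hill, upper, west, river, south} — every point is covered.
No 4 of the 5 sets cover everything (all 5 combinations miss at least one point), so 5 is optimal.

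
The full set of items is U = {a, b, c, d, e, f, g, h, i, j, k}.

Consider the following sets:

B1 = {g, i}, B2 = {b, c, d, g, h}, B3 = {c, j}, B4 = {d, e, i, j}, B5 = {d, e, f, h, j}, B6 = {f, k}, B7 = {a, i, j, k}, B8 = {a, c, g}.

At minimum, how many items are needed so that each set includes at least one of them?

Take T = {g, j, k}. Each listed set contains at least one of these, so T is a hitting set of size 3.
The sets B4, B6, B8 are pairwise disjoint, so any hitting set needs a separate item for each — at least 3. Hence 3 is optimal.

3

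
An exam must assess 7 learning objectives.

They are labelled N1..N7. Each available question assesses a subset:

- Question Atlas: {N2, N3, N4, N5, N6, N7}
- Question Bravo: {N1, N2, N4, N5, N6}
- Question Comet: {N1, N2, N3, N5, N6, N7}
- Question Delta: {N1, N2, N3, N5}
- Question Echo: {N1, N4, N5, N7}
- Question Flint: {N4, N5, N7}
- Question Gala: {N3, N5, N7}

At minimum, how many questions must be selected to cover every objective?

Take {Comet, Echo}. Their union is {N1, N2, N3, N4, N5, N6, N7}, which is all 7 objectives.
No single question has all 7 objectives (the largest, Atlas, has 6), so 2 is optimal.

2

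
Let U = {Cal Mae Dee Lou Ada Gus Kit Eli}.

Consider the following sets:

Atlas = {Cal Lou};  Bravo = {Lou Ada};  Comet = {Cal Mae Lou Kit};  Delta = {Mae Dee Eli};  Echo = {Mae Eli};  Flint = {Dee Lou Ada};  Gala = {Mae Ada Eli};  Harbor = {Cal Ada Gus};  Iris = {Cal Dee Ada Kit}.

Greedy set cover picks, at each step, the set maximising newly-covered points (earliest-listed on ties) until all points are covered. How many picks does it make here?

3

Greedy: pick Comet (covers 4 new) → pick Delta (covers 2 new) → pick Harbor (covers 2 new). Total picks: 3.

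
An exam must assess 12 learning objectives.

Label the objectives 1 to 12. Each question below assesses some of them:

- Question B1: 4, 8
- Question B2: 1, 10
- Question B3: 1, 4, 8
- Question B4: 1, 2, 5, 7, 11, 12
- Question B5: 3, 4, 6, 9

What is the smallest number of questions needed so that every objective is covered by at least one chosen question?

B1 and B2 and B4 and B5 together: B1 ∪ B2 ∪ B4 ∪ B5 = {1, 2, 3, 4, 5, 6, 7, 8, 9, 10, 11, 12} — every objective is covered.
No 3 of the 5 questions cover everything (all 10 combinations miss at least one objective), so 4 is optimal.

4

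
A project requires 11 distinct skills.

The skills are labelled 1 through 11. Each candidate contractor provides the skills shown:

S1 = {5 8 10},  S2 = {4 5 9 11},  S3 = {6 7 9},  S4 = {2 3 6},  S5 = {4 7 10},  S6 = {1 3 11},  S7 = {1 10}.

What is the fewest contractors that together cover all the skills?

5

Take {S1, S3, S4, S5, S6}. Their union is {1, 2, 3, 4, 5, 6, 7, 8, 9, 10, 11}, which is all 11 skills.
No 4 of the 7 contractors cover everything (all 35 combinations miss at least one skill), so 5 is optimal.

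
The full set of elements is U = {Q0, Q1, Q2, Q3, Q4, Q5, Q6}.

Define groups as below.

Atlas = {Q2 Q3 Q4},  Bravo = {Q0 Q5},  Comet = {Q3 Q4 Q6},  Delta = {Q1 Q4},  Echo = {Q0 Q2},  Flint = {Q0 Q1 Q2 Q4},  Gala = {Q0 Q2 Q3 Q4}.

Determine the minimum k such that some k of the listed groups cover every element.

3

Take {Bravo, Comet, Flint}. Their union is {Q0, Q1, Q2, Q3, Q4, Q5, Q6}, which is all 7 elements.
Only Bravo contains Q5, so Bravo is forced; the remaining 5 elements need at least 2 more groups (each remaining group adds at most 3) — so at least 3 groups are needed, and 3 is optimal.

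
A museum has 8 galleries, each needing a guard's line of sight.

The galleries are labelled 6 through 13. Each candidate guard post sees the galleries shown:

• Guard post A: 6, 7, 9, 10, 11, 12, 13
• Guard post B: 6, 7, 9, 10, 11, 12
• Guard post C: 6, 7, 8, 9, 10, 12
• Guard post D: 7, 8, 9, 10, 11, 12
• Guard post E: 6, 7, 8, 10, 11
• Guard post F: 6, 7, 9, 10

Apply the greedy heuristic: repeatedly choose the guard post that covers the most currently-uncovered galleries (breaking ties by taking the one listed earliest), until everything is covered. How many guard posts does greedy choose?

2

Greedy: pick A (covers 7 new) → pick C (covers 1 new). Total picks: 2.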